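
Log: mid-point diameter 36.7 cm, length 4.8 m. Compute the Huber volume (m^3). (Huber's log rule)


Huber: V = Am * L,  Am = pi*(Dm/200)^2
Am = pi*(36.7/200)^2 = 0.105784 m^2
V = 0.105784*4.8 = 0.5078 m^3

0.5078


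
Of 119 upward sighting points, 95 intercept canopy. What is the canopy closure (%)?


Formula: Canopy closure = covered points / total points * 100
Closure = 95 / 119 * 100
Closure = 0.7983 * 100 = 79.8%

79.8


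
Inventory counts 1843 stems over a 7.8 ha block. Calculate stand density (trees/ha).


Formula: Stand Density = N_trees / Area_ha
Density = 1843 trees / 7.8 ha
Density = 236 trees/ha

236


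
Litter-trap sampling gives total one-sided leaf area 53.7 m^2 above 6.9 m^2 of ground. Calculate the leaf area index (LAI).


Formula: LAI = total leaf area / ground area  (dimensionless)
LAI = 53.7 m^2 / 6.9 m^2
LAI = 7.78

7.78


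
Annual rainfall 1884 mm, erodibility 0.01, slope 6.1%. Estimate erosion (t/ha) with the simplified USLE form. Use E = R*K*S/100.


Formula: E = R * K * S / 100  (simplified USLE)
R * K = 1884 * 0.01 = 18.84
E = 18.84 * 6.1 / 100 = 1.15 t/ha

1.15


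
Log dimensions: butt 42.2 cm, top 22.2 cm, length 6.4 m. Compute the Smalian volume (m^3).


Smalian: V = (A1 + A2)/2 * L,  A = pi*(D/200)^2
A1 = pi*(42.2/200)^2 = 0.139867 m^2
A2 = pi*(22.2/200)^2 = 0.038708 m^2
V = (0.139867+0.038708)/2*6.4 = 0.5714 m^3

0.5714


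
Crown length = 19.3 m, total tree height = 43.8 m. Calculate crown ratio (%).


Formula: Crown Ratio = (Crown Length / Total Height) * 100
CR = (19.3 m / 43.8 m) * 100
CR = 0.4406 * 100 = 44.1%

44.1


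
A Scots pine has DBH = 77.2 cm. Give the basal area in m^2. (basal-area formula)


Formula: BA = pi * (DBH/2)^2 / 10000  (cm^2 to m^2)
Radius = DBH/2 = 77.2/2 = 38.6 cm
BA = pi * 38.6^2 / 10000
   = 4680.8474 cm^2 / 10000
   = 0.4681 m^2

0.4681


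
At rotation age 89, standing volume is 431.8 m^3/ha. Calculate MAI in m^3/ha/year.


Formula: MAI = Total Volume / Stand Age
MAI = 431.8 m^3/ha / 89 years
MAI = 4.85 m^3/ha/year

4.85


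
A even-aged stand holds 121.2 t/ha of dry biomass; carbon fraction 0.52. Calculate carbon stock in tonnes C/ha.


Formula: Carbon Stock = Biomass * Carbon Fraction
C = 121.2 t/ha * 0.52
C = 63.0 t C/ha

63.0


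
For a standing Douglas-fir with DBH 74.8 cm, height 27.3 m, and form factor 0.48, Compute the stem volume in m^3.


Formula: V = pi * (DBH/200)^2 * H * ff
Radius = DBH/200 = 74.8/200 = 0.374 m
Radius^2 = 0.374^2 = 0.139876 m^2
V = pi * 0.139876 * 27.3 * 0.48
V = 5.758 m^3

5.758


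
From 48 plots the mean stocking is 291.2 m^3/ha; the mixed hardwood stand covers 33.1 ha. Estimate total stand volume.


Formula: Total Volume = Mean Volume per ha * Total Area
Total Volume = 291.2 m^3/ha * 33.1 ha
Total Volume = 9639 m^3

9639


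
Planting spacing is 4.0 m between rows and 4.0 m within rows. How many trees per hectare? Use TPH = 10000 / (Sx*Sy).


Formula: TPH = 10000 m^2/ha / (spacing_x * spacing_y)
Area per tree = 4.0 m * 4.0 m = 16.0 m^2
TPH = 10000 / 16.0 = 625 trees/ha

625


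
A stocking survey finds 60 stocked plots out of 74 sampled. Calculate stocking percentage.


Formula: Stocking % = stocked plots / total plots * 100
Stocking = 60 / 74 * 100
Stocking = 0.8108 * 100 = 81.1%

81.1


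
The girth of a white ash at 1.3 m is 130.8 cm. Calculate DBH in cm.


Formula: DBH = C / pi
DBH = 130.8 / pi
pi = 3.14159...
DBH = 41.6 cm

41.6


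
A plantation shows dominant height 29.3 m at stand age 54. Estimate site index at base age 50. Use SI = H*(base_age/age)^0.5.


Formula: SI = H_dom * (base_age / age)^0.5
Age ratio = 50 / 54 = 0.92593
sqrt(age_ratio) = 0.96225
SI = 29.3 * 0.96225 = 28.2 m

28.2


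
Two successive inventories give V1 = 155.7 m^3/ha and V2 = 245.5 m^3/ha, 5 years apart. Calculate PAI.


Formula: PAI = (V_T2 - V_T1) / (T2 - T1)
Volume increment = 245.5 - 155.7 = 89.8 m^3/ha
PAI = 89.8 / 5 = 17.96 m^3/ha/year

17.96


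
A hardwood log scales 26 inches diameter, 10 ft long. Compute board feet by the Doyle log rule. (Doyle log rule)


Doyle: BF = (D - 4)^2 * L / 16
Adjusted diameter = 26 - 4 = 22 in
(D-4)^2 = 22^2 = 484
BF = 484 * 10 / 16 = 303 BF

303


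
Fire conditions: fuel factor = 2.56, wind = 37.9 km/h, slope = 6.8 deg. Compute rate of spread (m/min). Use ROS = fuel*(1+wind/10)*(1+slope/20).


Formula: ROS = fuel * (1 + wind/10) * (1 + slope/20)
Wind factor = 1 + 37.9/10 = 4.79
Slope factor = 1 + 6.8/20 = 1.34
ROS = 2.56 * 4.79 * 1.34 = 16.43 m/min

16.43


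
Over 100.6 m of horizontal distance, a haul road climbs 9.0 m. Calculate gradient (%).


Formula: Gradient = rise / run * 100
Gradient = 9.0 / 100.6 * 100 = 8.9%

8.9


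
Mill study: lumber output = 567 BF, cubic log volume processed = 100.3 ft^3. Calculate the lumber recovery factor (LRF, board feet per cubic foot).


Formula: LRF = Lumber Output (BF) / Log Input (ft^3)
LRF = 567 BF / 100.3 ft^3
LRF = 5.65 BF/ft^3

5.65


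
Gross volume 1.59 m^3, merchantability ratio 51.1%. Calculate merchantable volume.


Formula: MV = V_total * (merchantable_pct / 100)
Merchantable fraction = 51.1% / 100 = 0.511
MV = 1.59 m^3 * 0.511 = 0.812 m^3

0.812


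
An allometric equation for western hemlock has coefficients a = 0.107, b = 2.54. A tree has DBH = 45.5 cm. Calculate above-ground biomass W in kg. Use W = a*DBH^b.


Formula: W = a * DBH^b  (allometric power law)
DBH^b = 45.5^2.54 = 16268.5538
W = 0.107 * 16268.5538 = 1740.7 kg

1740.7


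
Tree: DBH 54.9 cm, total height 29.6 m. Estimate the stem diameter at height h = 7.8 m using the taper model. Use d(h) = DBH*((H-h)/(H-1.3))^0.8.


Taper: d(h) = DBH * ((H - h) / (H - 1.3))^0.8
Numerator = H - h = 29.6 - 7.8 = 21.8 m
Denominator = H - 1.3 = 29.6 - 1.3 = 28.3 m
Ratio = 21.8 / 28.3 = 0.77032
d = 54.9 * 0.77032^0.8 = 44.6 cm

44.6


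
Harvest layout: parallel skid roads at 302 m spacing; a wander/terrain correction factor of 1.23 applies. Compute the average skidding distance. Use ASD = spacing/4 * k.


Formula: ASD = (spacing / 4) * correction
Uncorrected distance = spacing / 4 = 302 / 4 = 75.5 m
ASD = 75.5 * 1.23 = 93 m

93


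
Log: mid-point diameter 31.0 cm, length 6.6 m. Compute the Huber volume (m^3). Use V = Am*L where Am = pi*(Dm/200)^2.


Huber: V = Am * L,  Am = pi*(Dm/200)^2
Am = pi*(31.0/200)^2 = 0.075477 m^2
V = 0.075477*6.6 = 0.4981 m^3

0.4981


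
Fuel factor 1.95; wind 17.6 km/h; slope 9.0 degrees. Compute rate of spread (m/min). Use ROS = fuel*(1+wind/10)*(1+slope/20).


Formula: ROS = fuel * (1 + wind/10) * (1 + slope/20)
Wind factor = 1 + 17.6/10 = 2.76
Slope factor = 1 + 9.0/20 = 1.45
ROS = 1.95 * 2.76 * 1.45 = 7.8 m/min

7.8


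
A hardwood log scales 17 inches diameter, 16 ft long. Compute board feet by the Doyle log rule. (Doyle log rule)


Doyle: BF = (D - 4)^2 * L / 16
Adjusted diameter = 17 - 4 = 13 in
(D-4)^2 = 13^2 = 169
BF = 169 * 16 / 16 = 169 BF

169


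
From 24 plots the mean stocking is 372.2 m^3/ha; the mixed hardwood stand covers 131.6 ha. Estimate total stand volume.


Formula: Total Volume = Mean Volume per ha * Total Area
Total Volume = 372.2 m^3/ha * 131.6 ha
Total Volume = 48982 m^3

48982


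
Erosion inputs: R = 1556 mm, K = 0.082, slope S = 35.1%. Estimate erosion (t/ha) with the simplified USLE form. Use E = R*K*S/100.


Formula: E = R * K * S / 100  (simplified USLE)
R * K = 1556 * 0.082 = 127.592
E = 127.592 * 35.1 / 100 = 44.78 t/ha

44.78


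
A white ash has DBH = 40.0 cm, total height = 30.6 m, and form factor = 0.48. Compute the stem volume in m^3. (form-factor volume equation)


Formula: V = pi * (DBH/200)^2 * H * ff
Radius = DBH/200 = 40.0/200 = 0.2 m
Radius^2 = 0.2^2 = 0.04 m^2
V = pi * 0.04 * 30.6 * 0.48
V = 1.846 m^3

1.846


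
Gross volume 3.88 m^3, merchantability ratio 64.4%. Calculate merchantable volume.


Formula: MV = V_total * (merchantable_pct / 100)
Merchantable fraction = 64.4% / 100 = 0.644
MV = 3.88 m^3 * 0.644 = 2.499 m^3

2.499


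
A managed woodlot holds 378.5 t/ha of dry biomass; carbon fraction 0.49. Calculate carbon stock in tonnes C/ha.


Formula: Carbon Stock = Biomass * Carbon Fraction
C = 378.5 t/ha * 0.49
C = 185.5 t C/ha

185.5


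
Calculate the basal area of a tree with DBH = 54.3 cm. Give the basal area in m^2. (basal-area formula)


Formula: BA = pi * (DBH/2)^2 / 10000  (cm^2 to m^2)
Radius = DBH/2 = 54.3/2 = 27.15 cm
BA = pi * 27.15^2 / 10000
   = 2315.7386 cm^2 / 10000
   = 0.2316 m^2

0.2316


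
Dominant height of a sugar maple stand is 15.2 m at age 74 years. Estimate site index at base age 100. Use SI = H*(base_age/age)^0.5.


Formula: SI = H_dom * (base_age / age)^0.5
Age ratio = 100 / 74 = 1.35135
sqrt(age_ratio) = 1.16248
SI = 15.2 * 1.16248 = 17.7 m

17.7


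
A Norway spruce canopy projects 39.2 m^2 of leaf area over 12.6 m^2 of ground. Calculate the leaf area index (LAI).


Formula: LAI = total leaf area / ground area  (dimensionless)
LAI = 39.2 m^2 / 12.6 m^2
LAI = 3.11

3.11


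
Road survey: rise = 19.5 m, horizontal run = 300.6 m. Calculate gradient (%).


Formula: Gradient = rise / run * 100
Gradient = 19.5 / 300.6 * 100 = 6.5%

6.5


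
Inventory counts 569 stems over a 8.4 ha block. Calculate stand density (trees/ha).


Formula: Stand Density = N_trees / Area_ha
Density = 569 trees / 8.4 ha
Density = 68 trees/ha

68


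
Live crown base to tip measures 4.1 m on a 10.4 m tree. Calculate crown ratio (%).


Formula: Crown Ratio = (Crown Length / Total Height) * 100
CR = (4.1 m / 10.4 m) * 100
CR = 0.3942 * 100 = 39.4%

39.4


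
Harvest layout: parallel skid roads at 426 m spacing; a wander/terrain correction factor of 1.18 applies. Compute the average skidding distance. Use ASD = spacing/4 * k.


Formula: ASD = (spacing / 4) * correction
Uncorrected distance = spacing / 4 = 426 / 4 = 106.5 m
ASD = 106.5 * 1.18 = 126 m

126


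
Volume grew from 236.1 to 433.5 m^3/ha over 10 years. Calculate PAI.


Formula: PAI = (V_T2 - V_T1) / (T2 - T1)
Volume increment = 433.5 - 236.1 = 197.4 m^3/ha
PAI = 197.4 / 10 = 19.74 m^3/ha/year

19.74


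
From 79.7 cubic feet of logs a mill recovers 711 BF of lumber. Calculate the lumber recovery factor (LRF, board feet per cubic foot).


Formula: LRF = Lumber Output (BF) / Log Input (ft^3)
LRF = 711 BF / 79.7 ft^3
LRF = 8.92 BF/ft^3

8.92


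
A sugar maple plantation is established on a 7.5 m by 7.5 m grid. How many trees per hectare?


Formula: TPH = 10000 m^2/ha / (spacing_x * spacing_y)
Area per tree = 7.5 m * 7.5 m = 56.25 m^2
TPH = 10000 / 56.25 = 178 trees/ha

178


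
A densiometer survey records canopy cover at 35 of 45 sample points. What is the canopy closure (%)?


Formula: Canopy closure = covered points / total points * 100
Closure = 35 / 45 * 100
Closure = 0.7778 * 100 = 77.8%

77.8


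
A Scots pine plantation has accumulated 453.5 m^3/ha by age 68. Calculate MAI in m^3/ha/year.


Formula: MAI = Total Volume / Stand Age
MAI = 453.5 m^3/ha / 68 years
MAI = 6.67 m^3/ha/year

6.67


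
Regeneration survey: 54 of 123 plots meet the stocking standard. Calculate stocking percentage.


Formula: Stocking % = stocked plots / total plots * 100
Stocking = 54 / 123 * 100
Stocking = 0.439 * 100 = 43.9%

43.9


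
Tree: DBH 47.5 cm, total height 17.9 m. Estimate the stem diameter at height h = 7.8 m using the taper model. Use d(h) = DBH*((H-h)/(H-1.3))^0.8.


Taper: d(h) = DBH * ((H - h) / (H - 1.3))^0.8
Numerator = H - h = 17.9 - 7.8 = 10.1 m
Denominator = H - 1.3 = 17.9 - 1.3 = 16.6 m
Ratio = 10.1 / 16.6 = 0.60843
d = 47.5 * 0.60843^0.8 = 31.9 cm

31.9


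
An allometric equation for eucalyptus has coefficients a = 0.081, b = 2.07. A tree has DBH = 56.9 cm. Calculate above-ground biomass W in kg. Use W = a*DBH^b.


Formula: W = a * DBH^b  (allometric power law)
DBH^b = 56.9^2.07 = 4296.1792
W = 0.081 * 4296.1792 = 348.0 kg

348.0


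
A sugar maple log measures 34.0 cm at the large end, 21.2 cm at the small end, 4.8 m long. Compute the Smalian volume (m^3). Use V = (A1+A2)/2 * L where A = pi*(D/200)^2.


Smalian: V = (A1 + A2)/2 * L,  A = pi*(D/200)^2
A1 = pi*(34.0/200)^2 = 0.090792 m^2
A2 = pi*(21.2/200)^2 = 0.035299 m^2
V = (0.090792+0.035299)/2*4.8 = 0.3026 m^3

0.3026


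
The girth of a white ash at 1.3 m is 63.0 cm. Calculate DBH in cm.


Formula: DBH = C / pi
DBH = 63.0 / pi
pi = 3.14159...
DBH = 20.1 cm

20.1


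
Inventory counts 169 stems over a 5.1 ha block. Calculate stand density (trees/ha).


Formula: Stand Density = N_trees / Area_ha
Density = 169 trees / 5.1 ha
Density = 33 trees/ha

33


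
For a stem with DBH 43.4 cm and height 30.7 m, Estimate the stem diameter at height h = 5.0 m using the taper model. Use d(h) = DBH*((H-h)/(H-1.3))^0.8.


Taper: d(h) = DBH * ((H - h) / (H - 1.3))^0.8
Numerator = H - h = 30.7 - 5.0 = 25.7 m
Denominator = H - 1.3 = 30.7 - 1.3 = 29.4 m
Ratio = 25.7 / 29.4 = 0.87415
d = 43.4 * 0.87415^0.8 = 39.0 cm

39.0


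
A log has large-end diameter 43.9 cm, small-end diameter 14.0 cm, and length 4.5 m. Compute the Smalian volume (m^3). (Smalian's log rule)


Smalian: V = (A1 + A2)/2 * L,  A = pi*(D/200)^2
A1 = pi*(43.9/200)^2 = 0.151363 m^2
A2 = pi*(14.0/200)^2 = 0.015394 m^2
V = (0.151363+0.015394)/2*4.5 = 0.3752 m^3

0.3752


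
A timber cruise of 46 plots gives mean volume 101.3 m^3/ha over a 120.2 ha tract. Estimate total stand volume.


Formula: Total Volume = Mean Volume per ha * Total Area
Total Volume = 101.3 m^3/ha * 120.2 ha
Total Volume = 12176 m^3

12176


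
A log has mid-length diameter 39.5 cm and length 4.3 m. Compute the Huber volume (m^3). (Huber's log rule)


Huber: V = Am * L,  Am = pi*(Dm/200)^2
Am = pi*(39.5/200)^2 = 0.122542 m^2
V = 0.122542*4.3 = 0.5269 m^3

0.5269


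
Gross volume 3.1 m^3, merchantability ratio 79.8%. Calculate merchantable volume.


Formula: MV = V_total * (merchantable_pct / 100)
Merchantable fraction = 79.8% / 100 = 0.798
MV = 3.1 m^3 * 0.798 = 2.474 m^3

2.474


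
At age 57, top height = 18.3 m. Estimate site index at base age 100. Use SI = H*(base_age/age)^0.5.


Formula: SI = H_dom * (base_age / age)^0.5
Age ratio = 100 / 57 = 1.75439
sqrt(age_ratio) = 1.32453
SI = 18.3 * 1.32453 = 24.2 m

24.2


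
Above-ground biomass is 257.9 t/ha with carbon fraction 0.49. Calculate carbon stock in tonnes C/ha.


Formula: Carbon Stock = Biomass * Carbon Fraction
C = 257.9 t/ha * 0.49
C = 126.4 t C/ha

126.4


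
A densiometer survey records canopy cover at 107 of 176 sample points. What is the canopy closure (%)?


Formula: Canopy closure = covered points / total points * 100
Closure = 107 / 176 * 100
Closure = 0.608 * 100 = 60.8%

60.8


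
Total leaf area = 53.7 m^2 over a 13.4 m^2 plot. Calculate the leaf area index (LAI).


Formula: LAI = total leaf area / ground area  (dimensionless)
LAI = 53.7 m^2 / 13.4 m^2
LAI = 4.01

4.01


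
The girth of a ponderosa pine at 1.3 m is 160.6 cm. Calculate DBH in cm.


Formula: DBH = C / pi
DBH = 160.6 / pi
pi = 3.14159...
DBH = 51.1 cm

51.1


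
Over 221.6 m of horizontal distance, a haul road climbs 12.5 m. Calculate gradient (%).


Formula: Gradient = rise / run * 100
Gradient = 12.5 / 221.6 * 100 = 5.6%

5.6


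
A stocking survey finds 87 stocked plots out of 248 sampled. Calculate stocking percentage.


Formula: Stocking % = stocked plots / total plots * 100
Stocking = 87 / 248 * 100
Stocking = 0.3508 * 100 = 35.1%

35.1


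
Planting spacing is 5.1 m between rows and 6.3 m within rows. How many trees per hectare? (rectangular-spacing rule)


Formula: TPH = 10000 m^2/ha / (spacing_x * spacing_y)
Area per tree = 5.1 m * 6.3 m = 32.13 m^2
TPH = 10000 / 32.13 = 311 trees/ha

311


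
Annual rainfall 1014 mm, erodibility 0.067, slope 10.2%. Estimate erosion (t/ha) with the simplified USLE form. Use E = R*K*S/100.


Formula: E = R * K * S / 100  (simplified USLE)
R * K = 1014 * 0.067 = 67.938
E = 67.938 * 10.2 / 100 = 6.93 t/ha

6.93


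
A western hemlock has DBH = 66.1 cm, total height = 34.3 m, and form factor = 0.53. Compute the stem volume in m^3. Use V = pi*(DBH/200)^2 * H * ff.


Formula: V = pi * (DBH/200)^2 * H * ff
Radius = DBH/200 = 66.1/200 = 0.3305 m
Radius^2 = 0.3305^2 = 0.10923025 m^2
V = pi * 0.10923025 * 34.3 * 0.53
V = 6.238 m^3

6.238


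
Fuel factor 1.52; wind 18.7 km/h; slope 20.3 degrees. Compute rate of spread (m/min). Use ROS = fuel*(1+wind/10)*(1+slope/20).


Formula: ROS = fuel * (1 + wind/10) * (1 + slope/20)
Wind factor = 1 + 18.7/10 = 2.87
Slope factor = 1 + 20.3/20 = 2.015
ROS = 1.52 * 2.87 * 2.015 = 8.79 m/min

8.79


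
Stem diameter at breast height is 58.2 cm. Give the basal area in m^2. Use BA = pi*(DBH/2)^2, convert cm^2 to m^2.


Formula: BA = pi * (DBH/2)^2 / 10000  (cm^2 to m^2)
Radius = DBH/2 = 58.2/2 = 29.1 cm
BA = pi * 29.1^2 / 10000
   = 2660.3321 cm^2 / 10000
   = 0.266 m^2

0.266


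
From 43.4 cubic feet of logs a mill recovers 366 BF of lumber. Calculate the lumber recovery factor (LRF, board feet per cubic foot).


Formula: LRF = Lumber Output (BF) / Log Input (ft^3)
LRF = 366 BF / 43.4 ft^3
LRF = 8.43 BF/ft^3

8.43


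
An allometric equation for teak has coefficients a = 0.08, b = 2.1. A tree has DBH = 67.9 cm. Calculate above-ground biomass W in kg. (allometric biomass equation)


Formula: W = a * DBH^b  (allometric power law)
DBH^b = 67.9^2.1 = 7029.5338
W = 0.08 * 7029.5338 = 562.4 kg

562.4


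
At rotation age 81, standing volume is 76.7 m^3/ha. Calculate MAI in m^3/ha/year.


Formula: MAI = Total Volume / Stand Age
MAI = 76.7 m^3/ha / 81 years
MAI = 0.95 m^3/ha/year

0.95


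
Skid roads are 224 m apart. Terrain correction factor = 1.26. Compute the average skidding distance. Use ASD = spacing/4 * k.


Formula: ASD = (spacing / 4) * correction
Uncorrected distance = spacing / 4 = 224 / 4 = 56 m
ASD = 56 * 1.26 = 71 m

71


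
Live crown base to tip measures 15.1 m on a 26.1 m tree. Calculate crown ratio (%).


Formula: Crown Ratio = (Crown Length / Total Height) * 100
CR = (15.1 m / 26.1 m) * 100
CR = 0.5785 * 100 = 57.9%

57.9


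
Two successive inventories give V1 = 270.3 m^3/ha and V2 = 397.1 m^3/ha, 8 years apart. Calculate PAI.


Formula: PAI = (V_T2 - V_T1) / (T2 - T1)
Volume increment = 397.1 - 270.3 = 126.8 m^3/ha
PAI = 126.8 / 8 = 15.85 m^3/ha/year

15.85


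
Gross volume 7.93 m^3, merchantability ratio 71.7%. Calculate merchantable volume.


Formula: MV = V_total * (merchantable_pct / 100)
Merchantable fraction = 71.7% / 100 = 0.717
MV = 7.93 m^3 * 0.717 = 5.686 m^3

5.686


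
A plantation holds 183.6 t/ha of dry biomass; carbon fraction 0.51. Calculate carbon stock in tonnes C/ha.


Formula: Carbon Stock = Biomass * Carbon Fraction
C = 183.6 t/ha * 0.51
C = 93.6 t C/ha

93.6


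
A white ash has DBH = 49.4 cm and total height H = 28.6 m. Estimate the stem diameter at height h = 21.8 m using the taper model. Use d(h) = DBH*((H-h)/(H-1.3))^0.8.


Taper: d(h) = DBH * ((H - h) / (H - 1.3))^0.8
Numerator = H - h = 28.6 - 21.8 = 6.8 m
Denominator = H - 1.3 = 28.6 - 1.3 = 27.3 m
Ratio = 6.8 / 27.3 = 0.24908
d = 49.4 * 0.24908^0.8 = 16.2 cm

16.2


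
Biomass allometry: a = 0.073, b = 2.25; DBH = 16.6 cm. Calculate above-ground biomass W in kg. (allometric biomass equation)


Formula: W = a * DBH^b  (allometric power law)
DBH^b = 16.6^2.25 = 556.2156
W = 0.073 * 556.2156 = 40.6 kg

40.6


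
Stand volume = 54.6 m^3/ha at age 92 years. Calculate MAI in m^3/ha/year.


Formula: MAI = Total Volume / Stand Age
MAI = 54.6 m^3/ha / 92 years
MAI = 0.59 m^3/ha/year

0.59


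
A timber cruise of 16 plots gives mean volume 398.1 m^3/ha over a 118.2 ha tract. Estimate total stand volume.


Formula: Total Volume = Mean Volume per ha * Total Area
Total Volume = 398.1 m^3/ha * 118.2 ha
Total Volume = 47055 m^3

47055


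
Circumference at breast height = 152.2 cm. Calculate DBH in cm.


Formula: DBH = C / pi
DBH = 152.2 / pi
pi = 3.14159...
DBH = 48.4 cm

48.4


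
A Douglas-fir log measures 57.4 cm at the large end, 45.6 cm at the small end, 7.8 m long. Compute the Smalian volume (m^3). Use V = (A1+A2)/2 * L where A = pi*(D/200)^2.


Smalian: V = (A1 + A2)/2 * L,  A = pi*(D/200)^2
A1 = pi*(57.4/200)^2 = 0.25877 m^2
A2 = pi*(45.6/200)^2 = 0.163313 m^2
V = (0.25877+0.163313)/2*7.8 = 1.6461 m^3

1.6461


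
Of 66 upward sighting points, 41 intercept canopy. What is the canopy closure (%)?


Formula: Canopy closure = covered points / total points * 100
Closure = 41 / 66 * 100
Closure = 0.6212 * 100 = 62.1%

62.1


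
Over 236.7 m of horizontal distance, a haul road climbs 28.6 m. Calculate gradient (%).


Formula: Gradient = rise / run * 100
Gradient = 28.6 / 236.7 * 100 = 12.1%

12.1


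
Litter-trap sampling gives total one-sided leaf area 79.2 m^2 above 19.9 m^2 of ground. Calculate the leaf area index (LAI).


Formula: LAI = total leaf area / ground area  (dimensionless)
LAI = 79.2 m^2 / 19.9 m^2
LAI = 3.98

3.98


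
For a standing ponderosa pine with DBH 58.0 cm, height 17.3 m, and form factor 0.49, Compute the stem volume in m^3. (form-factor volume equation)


Formula: V = pi * (DBH/200)^2 * H * ff
Radius = DBH/200 = 58.0/200 = 0.29 m
Radius^2 = 0.29^2 = 0.0841 m^2
V = pi * 0.0841 * 17.3 * 0.49
V = 2.24 m^3

2.24


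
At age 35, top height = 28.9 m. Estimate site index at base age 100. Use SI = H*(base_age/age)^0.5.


Formula: SI = H_dom * (base_age / age)^0.5
Age ratio = 100 / 35 = 2.85714
sqrt(age_ratio) = 1.69031
SI = 28.9 * 1.69031 = 48.8 m

48.8


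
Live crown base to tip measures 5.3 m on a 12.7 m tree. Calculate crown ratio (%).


Formula: Crown Ratio = (Crown Length / Total Height) * 100
CR = (5.3 m / 12.7 m) * 100
CR = 0.4173 * 100 = 41.7%

41.7


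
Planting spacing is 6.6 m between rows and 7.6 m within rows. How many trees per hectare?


Formula: TPH = 10000 m^2/ha / (spacing_x * spacing_y)
Area per tree = 6.6 m * 7.6 m = 50.16 m^2
TPH = 10000 / 50.16 = 199 trees/ha

199


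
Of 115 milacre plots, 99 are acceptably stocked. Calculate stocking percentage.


Formula: Stocking % = stocked plots / total plots * 100
Stocking = 99 / 115 * 100
Stocking = 0.8609 * 100 = 86.1%

86.1


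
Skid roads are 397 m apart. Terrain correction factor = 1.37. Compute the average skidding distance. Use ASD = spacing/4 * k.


Formula: ASD = (spacing / 4) * correction
Uncorrected distance = spacing / 4 = 397 / 4 = 99.25 m
ASD = 99.25 * 1.37 = 136 m

136


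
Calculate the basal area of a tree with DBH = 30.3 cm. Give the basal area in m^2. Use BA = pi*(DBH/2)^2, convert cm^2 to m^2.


Formula: BA = pi * (DBH/2)^2 / 10000  (cm^2 to m^2)
Radius = DBH/2 = 30.3/2 = 15.15 cm
BA = pi * 15.15^2 / 10000
   = 721.0662 cm^2 / 10000
   = 0.0721 m^2

0.0721


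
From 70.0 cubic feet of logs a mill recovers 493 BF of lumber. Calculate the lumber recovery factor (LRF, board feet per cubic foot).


Formula: LRF = Lumber Output (BF) / Log Input (ft^3)
LRF = 493 BF / 70.0 ft^3
LRF = 7.04 BF/ft^3

7.04


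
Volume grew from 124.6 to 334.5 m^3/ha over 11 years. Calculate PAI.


Formula: PAI = (V_T2 - V_T1) / (T2 - T1)
Volume increment = 334.5 - 124.6 = 209.9 m^3/ha
PAI = 209.9 / 11 = 19.08 m^3/ha/year

19.08


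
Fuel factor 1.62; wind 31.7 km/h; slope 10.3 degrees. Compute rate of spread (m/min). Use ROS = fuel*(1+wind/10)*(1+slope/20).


Formula: ROS = fuel * (1 + wind/10) * (1 + slope/20)
Wind factor = 1 + 31.7/10 = 4.17
Slope factor = 1 + 10.3/20 = 1.515
ROS = 1.62 * 4.17 * 1.515 = 10.23 m/min

10.23


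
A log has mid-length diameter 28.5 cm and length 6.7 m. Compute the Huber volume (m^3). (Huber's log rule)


Huber: V = Am * L,  Am = pi*(Dm/200)^2
Am = pi*(28.5/200)^2 = 0.063794 m^2
V = 0.063794*6.7 = 0.4274 m^3

0.4274


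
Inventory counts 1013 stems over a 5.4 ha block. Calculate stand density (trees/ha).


Formula: Stand Density = N_trees / Area_ha
Density = 1013 trees / 5.4 ha
Density = 188 trees/ha

188


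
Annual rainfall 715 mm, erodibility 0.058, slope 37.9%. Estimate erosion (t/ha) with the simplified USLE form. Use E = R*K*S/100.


Formula: E = R * K * S / 100  (simplified USLE)
R * K = 715 * 0.058 = 41.47
E = 41.47 * 37.9 / 100 = 15.72 t/ha

15.72


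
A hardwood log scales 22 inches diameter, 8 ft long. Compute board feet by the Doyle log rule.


Doyle: BF = (D - 4)^2 * L / 16
Adjusted diameter = 22 - 4 = 18 in
(D-4)^2 = 18^2 = 324
BF = 324 * 8 / 16 = 162 BF

162


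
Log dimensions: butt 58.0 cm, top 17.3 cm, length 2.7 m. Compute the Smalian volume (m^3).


Smalian: V = (A1 + A2)/2 * L,  A = pi*(D/200)^2
A1 = pi*(58.0/200)^2 = 0.264208 m^2
A2 = pi*(17.3/200)^2 = 0.023506 m^2
V = (0.264208+0.023506)/2*2.7 = 0.3884 m^3

0.3884


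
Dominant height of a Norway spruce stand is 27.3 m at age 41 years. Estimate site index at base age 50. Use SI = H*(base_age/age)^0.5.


Formula: SI = H_dom * (base_age / age)^0.5
Age ratio = 50 / 41 = 1.21951
sqrt(age_ratio) = 1.10432
SI = 27.3 * 1.10432 = 30.1 m

30.1


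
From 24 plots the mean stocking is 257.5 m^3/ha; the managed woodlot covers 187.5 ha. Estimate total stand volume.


Formula: Total Volume = Mean Volume per ha * Total Area
Total Volume = 257.5 m^3/ha * 187.5 ha
Total Volume = 48281 m^3

48281


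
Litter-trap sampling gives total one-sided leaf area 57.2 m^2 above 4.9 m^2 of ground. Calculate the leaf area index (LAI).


Formula: LAI = total leaf area / ground area  (dimensionless)
LAI = 57.2 m^2 / 4.9 m^2
LAI = 11.67

11.67


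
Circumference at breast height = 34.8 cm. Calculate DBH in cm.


Formula: DBH = C / pi
DBH = 34.8 / pi
pi = 3.14159...
DBH = 11.1 cm

11.1


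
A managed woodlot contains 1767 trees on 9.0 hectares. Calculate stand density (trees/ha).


Formula: Stand Density = N_trees / Area_ha
Density = 1767 trees / 9.0 ha
Density = 196 trees/ha

196


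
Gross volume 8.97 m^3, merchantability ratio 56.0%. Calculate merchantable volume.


Formula: MV = V_total * (merchantable_pct / 100)
Merchantable fraction = 56.0% / 100 = 0.56
MV = 8.97 m^3 * 0.56 = 5.023 m^3

5.023


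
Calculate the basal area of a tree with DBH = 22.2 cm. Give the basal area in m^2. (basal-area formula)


Formula: BA = pi * (DBH/2)^2 / 10000  (cm^2 to m^2)
Radius = DBH/2 = 22.2/2 = 11.1 cm
BA = pi * 11.1^2 / 10000
   = 387.0756 cm^2 / 10000
   = 0.0387 m^2

0.0387


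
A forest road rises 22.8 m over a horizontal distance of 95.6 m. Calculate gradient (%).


Formula: Gradient = rise / run * 100
Gradient = 22.8 / 95.6 * 100 = 23.8%

23.8


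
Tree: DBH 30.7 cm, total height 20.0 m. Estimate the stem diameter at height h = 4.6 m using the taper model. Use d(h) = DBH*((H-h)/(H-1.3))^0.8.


Taper: d(h) = DBH * ((H - h) / (H - 1.3))^0.8
Numerator = H - h = 20.0 - 4.6 = 15.4 m
Denominator = H - 1.3 = 20.0 - 1.3 = 18.7 m
Ratio = 15.4 / 18.7 = 0.82353
d = 30.7 * 0.82353^0.8 = 26.3 cm

26.3


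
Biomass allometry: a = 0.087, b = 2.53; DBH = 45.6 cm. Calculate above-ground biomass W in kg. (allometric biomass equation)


Formula: W = a * DBH^b  (allometric power law)
DBH^b = 45.6^2.53 = 15746.3918
W = 0.087 * 15746.3918 = 1369.9 kg

1369.9


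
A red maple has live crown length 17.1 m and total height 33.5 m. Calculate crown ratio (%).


Formula: Crown Ratio = (Crown Length / Total Height) * 100
CR = (17.1 m / 33.5 m) * 100
CR = 0.5104 * 100 = 51.0%

51.0


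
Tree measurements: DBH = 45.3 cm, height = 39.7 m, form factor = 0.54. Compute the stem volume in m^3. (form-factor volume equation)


Formula: V = pi * (DBH/200)^2 * H * ff
Radius = DBH/200 = 45.3/200 = 0.2265 m
Radius^2 = 0.2265^2 = 0.05130225 m^2
V = pi * 0.05130225 * 39.7 * 0.54
V = 3.455 m^3

3.455


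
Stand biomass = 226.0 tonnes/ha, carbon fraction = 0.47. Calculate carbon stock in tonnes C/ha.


Formula: Carbon Stock = Biomass * Carbon Fraction
C = 226.0 t/ha * 0.47
C = 106.2 t C/ha

106.2


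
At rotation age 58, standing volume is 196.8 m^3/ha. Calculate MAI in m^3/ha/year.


Formula: MAI = Total Volume / Stand Age
MAI = 196.8 m^3/ha / 58 years
MAI = 3.39 m^3/ha/year

3.39


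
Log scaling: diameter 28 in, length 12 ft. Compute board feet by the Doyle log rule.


Doyle: BF = (D - 4)^2 * L / 16
Adjusted diameter = 28 - 4 = 24 in
(D-4)^2 = 24^2 = 576
BF = 576 * 12 / 16 = 432 BF

432


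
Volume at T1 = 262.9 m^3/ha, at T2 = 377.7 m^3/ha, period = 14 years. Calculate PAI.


Formula: PAI = (V_T2 - V_T1) / (T2 - T1)
Volume increment = 377.7 - 262.9 = 114.8 m^3/ha
PAI = 114.8 / 14 = 8.2 m^3/ha/year

8.2


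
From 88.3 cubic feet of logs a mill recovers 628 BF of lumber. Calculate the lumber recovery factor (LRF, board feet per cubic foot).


Formula: LRF = Lumber Output (BF) / Log Input (ft^3)
LRF = 628 BF / 88.3 ft^3
LRF = 7.11 BF/ft^3

7.11


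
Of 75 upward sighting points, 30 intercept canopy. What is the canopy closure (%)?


Formula: Canopy closure = covered points / total points * 100
Closure = 30 / 75 * 100
Closure = 0.4 * 100 = 40.0%

40.0


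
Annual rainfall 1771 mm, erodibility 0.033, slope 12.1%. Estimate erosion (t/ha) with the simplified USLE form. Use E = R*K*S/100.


Formula: E = R * K * S / 100  (simplified USLE)
R * K = 1771 * 0.033 = 58.443
E = 58.443 * 12.1 / 100 = 7.07 t/ha

7.07


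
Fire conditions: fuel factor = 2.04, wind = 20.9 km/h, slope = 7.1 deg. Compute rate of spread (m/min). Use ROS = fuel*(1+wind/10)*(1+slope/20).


Formula: ROS = fuel * (1 + wind/10) * (1 + slope/20)
Wind factor = 1 + 20.9/10 = 3.09
Slope factor = 1 + 7.1/20 = 1.355
ROS = 2.04 * 3.09 * 1.355 = 8.54 m/min

8.54


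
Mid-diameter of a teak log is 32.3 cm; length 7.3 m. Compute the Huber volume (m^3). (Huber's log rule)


Huber: V = Am * L,  Am = pi*(Dm/200)^2
Am = pi*(32.3/200)^2 = 0.08194 m^2
V = 0.08194*7.3 = 0.5982 m^3

0.5982


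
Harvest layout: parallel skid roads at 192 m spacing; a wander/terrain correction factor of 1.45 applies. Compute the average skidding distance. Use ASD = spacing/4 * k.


Formula: ASD = (spacing / 4) * correction
Uncorrected distance = spacing / 4 = 192 / 4 = 48 m
ASD = 48 * 1.45 = 70 m

70


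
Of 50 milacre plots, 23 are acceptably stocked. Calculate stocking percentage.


Formula: Stocking % = stocked plots / total plots * 100
Stocking = 23 / 50 * 100
Stocking = 0.46 * 100 = 46.0%

46.0


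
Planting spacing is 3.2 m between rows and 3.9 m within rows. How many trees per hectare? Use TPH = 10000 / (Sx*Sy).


Formula: TPH = 10000 m^2/ha / (spacing_x * spacing_y)
Area per tree = 3.2 m * 3.9 m = 12.48 m^2
TPH = 10000 / 12.48 = 801 trees/ha

801


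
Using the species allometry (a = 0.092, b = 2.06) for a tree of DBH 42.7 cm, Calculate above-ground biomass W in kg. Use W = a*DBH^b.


Formula: W = a * DBH^b  (allometric power law)
DBH^b = 42.7^2.06 = 2283.9228
W = 0.092 * 2283.9228 = 210.1 kg

210.1


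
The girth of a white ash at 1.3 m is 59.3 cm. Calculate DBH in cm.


Formula: DBH = C / pi
DBH = 59.3 / pi
pi = 3.14159...
DBH = 18.9 cm

18.9


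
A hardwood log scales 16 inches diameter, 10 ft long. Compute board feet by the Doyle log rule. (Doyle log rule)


Doyle: BF = (D - 4)^2 * L / 16
Adjusted diameter = 16 - 4 = 12 in
(D-4)^2 = 12^2 = 144
BF = 144 * 10 / 16 = 90 BF

90


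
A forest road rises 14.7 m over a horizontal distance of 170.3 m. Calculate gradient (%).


Formula: Gradient = rise / run * 100
Gradient = 14.7 / 170.3 * 100 = 8.6%

8.6


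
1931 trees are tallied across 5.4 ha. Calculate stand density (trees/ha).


Formula: Stand Density = N_trees / Area_ha
Density = 1931 trees / 5.4 ha
Density = 358 trees/ha

358


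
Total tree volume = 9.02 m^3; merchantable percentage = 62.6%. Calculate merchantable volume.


Formula: MV = V_total * (merchantable_pct / 100)
Merchantable fraction = 62.6% / 100 = 0.626
MV = 9.02 m^3 * 0.626 = 5.647 m^3

5.647


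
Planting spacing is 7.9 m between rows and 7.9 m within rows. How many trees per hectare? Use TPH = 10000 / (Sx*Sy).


Formula: TPH = 10000 m^2/ha / (spacing_x * spacing_y)
Area per tree = 7.9 m * 7.9 m = 62.41 m^2
TPH = 10000 / 62.41 = 160 trees/ha

160


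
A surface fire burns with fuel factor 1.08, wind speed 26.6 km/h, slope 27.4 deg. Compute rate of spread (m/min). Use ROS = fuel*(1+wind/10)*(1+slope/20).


Formula: ROS = fuel * (1 + wind/10) * (1 + slope/20)
Wind factor = 1 + 26.6/10 = 3.66
Slope factor = 1 + 27.4/20 = 2.37
ROS = 1.08 * 3.66 * 2.37 = 9.37 m/min

9.37


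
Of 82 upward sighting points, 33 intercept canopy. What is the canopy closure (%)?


Formula: Canopy closure = covered points / total points * 100
Closure = 33 / 82 * 100
Closure = 0.4024 * 100 = 40.2%

40.2


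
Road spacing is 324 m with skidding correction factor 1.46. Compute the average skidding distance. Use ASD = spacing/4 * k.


Formula: ASD = (spacing / 4) * correction
Uncorrected distance = spacing / 4 = 324 / 4 = 81 m
ASD = 81 * 1.46 = 118 m

118


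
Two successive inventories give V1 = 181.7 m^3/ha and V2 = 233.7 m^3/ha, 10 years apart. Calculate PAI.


Formula: PAI = (V_T2 - V_T1) / (T2 - T1)
Volume increment = 233.7 - 181.7 = 52.0 m^3/ha
PAI = 52.0 / 10 = 5.2 m^3/ha/year

5.2


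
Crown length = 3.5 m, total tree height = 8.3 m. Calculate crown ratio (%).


Formula: Crown Ratio = (Crown Length / Total Height) * 100
CR = (3.5 m / 8.3 m) * 100
CR = 0.4217 * 100 = 42.2%

42.2


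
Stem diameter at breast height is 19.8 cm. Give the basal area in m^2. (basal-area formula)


Formula: BA = pi * (DBH/2)^2 / 10000  (cm^2 to m^2)
Radius = DBH/2 = 19.8/2 = 9.9 cm
BA = pi * 9.9^2 / 10000
   = 307.9075 cm^2 / 10000
   = 0.0308 m^2

0.0308


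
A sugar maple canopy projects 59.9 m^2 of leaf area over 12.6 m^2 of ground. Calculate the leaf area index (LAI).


Formula: LAI = total leaf area / ground area  (dimensionless)
LAI = 59.9 m^2 / 12.6 m^2
LAI = 4.75

4.75


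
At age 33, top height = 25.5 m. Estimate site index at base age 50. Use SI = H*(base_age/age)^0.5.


Formula: SI = H_dom * (base_age / age)^0.5
Age ratio = 50 / 33 = 1.51515
sqrt(age_ratio) = 1.23091
SI = 25.5 * 1.23091 = 31.4 m

31.4


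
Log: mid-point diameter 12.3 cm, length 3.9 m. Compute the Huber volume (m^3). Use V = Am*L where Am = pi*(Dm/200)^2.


Huber: V = Am * L,  Am = pi*(Dm/200)^2
Am = pi*(12.3/200)^2 = 0.011882 m^2
V = 0.011882*3.9 = 0.0463 m^3

0.0463


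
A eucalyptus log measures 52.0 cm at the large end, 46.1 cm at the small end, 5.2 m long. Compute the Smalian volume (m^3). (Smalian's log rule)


Smalian: V = (A1 + A2)/2 * L,  A = pi*(D/200)^2
A1 = pi*(52.0/200)^2 = 0.212372 m^2
A2 = pi*(46.1/200)^2 = 0.166914 m^2
V = (0.212372+0.166914)/2*5.2 = 0.9861 m^3

0.9861


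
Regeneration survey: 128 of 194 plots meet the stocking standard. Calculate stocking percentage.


Formula: Stocking % = stocked plots / total plots * 100
Stocking = 128 / 194 * 100
Stocking = 0.6598 * 100 = 66.0%

66.0


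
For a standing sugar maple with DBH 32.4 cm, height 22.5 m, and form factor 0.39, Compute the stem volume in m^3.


Formula: V = pi * (DBH/200)^2 * H * ff
Radius = DBH/200 = 32.4/200 = 0.162 m
Radius^2 = 0.162^2 = 0.026244 m^2
V = pi * 0.026244 * 22.5 * 0.39
V = 0.723 m^3

0.723


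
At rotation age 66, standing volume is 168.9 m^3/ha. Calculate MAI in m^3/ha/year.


Formula: MAI = Total Volume / Stand Age
MAI = 168.9 m^3/ha / 66 years
MAI = 2.56 m^3/ha/year

2.56


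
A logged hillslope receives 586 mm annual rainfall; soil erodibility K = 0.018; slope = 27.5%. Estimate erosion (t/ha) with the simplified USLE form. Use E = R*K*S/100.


Formula: E = R * K * S / 100  (simplified USLE)
R * K = 586 * 0.018 = 10.548
E = 10.548 * 27.5 / 100 = 2.9 t/ha

2.9


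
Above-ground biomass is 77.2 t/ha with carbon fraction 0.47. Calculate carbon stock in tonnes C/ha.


Formula: Carbon Stock = Biomass * Carbon Fraction
C = 77.2 t/ha * 0.47
C = 36.3 t C/ha

36.3


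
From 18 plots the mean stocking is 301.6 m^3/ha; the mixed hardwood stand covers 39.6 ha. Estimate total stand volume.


Formula: Total Volume = Mean Volume per ha * Total Area
Total Volume = 301.6 m^3/ha * 39.6 ha
Total Volume = 11943 m^3

11943


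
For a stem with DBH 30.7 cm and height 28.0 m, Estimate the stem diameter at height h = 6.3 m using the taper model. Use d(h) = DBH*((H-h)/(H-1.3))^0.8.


Taper: d(h) = DBH * ((H - h) / (H - 1.3))^0.8
Numerator = H - h = 28.0 - 6.3 = 21.7 m
Denominator = H - 1.3 = 28.0 - 1.3 = 26.7 m
Ratio = 21.7 / 26.7 = 0.81273
d = 30.7 * 0.81273^0.8 = 26.0 cm

26.0


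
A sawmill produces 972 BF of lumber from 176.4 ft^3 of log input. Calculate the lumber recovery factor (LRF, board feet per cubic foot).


Formula: LRF = Lumber Output (BF) / Log Input (ft^3)
LRF = 972 BF / 176.4 ft^3
LRF = 5.51 BF/ft^3

5.51


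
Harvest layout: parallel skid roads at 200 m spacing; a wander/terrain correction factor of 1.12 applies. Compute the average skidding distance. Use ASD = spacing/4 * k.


Formula: ASD = (spacing / 4) * correction
Uncorrected distance = spacing / 4 = 200 / 4 = 50 m
ASD = 50 * 1.12 = 56 m

56


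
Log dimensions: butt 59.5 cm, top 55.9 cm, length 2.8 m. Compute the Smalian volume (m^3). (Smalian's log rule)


Smalian: V = (A1 + A2)/2 * L,  A = pi*(D/200)^2
A1 = pi*(59.5/200)^2 = 0.278051 m^2
A2 = pi*(55.9/200)^2 = 0.245422 m^2
V = (0.278051+0.245422)/2*2.8 = 0.7329 m^3

0.7329


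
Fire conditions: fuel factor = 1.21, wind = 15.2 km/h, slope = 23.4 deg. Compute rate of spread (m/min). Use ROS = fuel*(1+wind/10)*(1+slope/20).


Formula: ROS = fuel * (1 + wind/10) * (1 + slope/20)
Wind factor = 1 + 15.2/10 = 2.52
Slope factor = 1 + 23.4/20 = 2.17
ROS = 1.21 * 2.52 * 2.17 = 6.62 m/min

6.62


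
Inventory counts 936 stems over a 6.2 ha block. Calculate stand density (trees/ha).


Formula: Stand Density = N_trees / Area_ha
Density = 936 trees / 6.2 ha
Density = 151 trees/ha

151


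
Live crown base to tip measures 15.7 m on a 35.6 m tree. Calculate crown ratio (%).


Formula: Crown Ratio = (Crown Length / Total Height) * 100
CR = (15.7 m / 35.6 m) * 100
CR = 0.441 * 100 = 44.1%

44.1


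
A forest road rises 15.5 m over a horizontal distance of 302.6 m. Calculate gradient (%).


Formula: Gradient = rise / run * 100
Gradient = 15.5 / 302.6 * 100 = 5.1%

5.1


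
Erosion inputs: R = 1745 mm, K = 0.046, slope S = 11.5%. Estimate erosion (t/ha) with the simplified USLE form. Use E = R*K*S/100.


Formula: E = R * K * S / 100  (simplified USLE)
R * K = 1745 * 0.046 = 80.27
E = 80.27 * 11.5 / 100 = 9.23 t/ha

9.23


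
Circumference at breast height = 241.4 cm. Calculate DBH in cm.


Formula: DBH = C / pi
DBH = 241.4 / pi
pi = 3.14159...
DBH = 76.8 cm

76.8


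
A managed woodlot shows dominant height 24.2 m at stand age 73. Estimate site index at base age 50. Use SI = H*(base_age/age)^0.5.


Formula: SI = H_dom * (base_age / age)^0.5
Age ratio = 50 / 73 = 0.68493
sqrt(age_ratio) = 0.82761
SI = 24.2 * 0.82761 = 20.0 m

20.0


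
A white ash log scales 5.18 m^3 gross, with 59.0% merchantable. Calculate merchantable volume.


Formula: MV = V_total * (merchantable_pct / 100)
Merchantable fraction = 59.0% / 100 = 0.59
MV = 5.18 m^3 * 0.59 = 3.056 m^3

3.056


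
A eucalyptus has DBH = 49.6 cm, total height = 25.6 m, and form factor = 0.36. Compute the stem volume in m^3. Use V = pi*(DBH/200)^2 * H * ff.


Formula: V = pi * (DBH/200)^2 * H * ff
Radius = DBH/200 = 49.6/200 = 0.248 m
Radius^2 = 0.248^2 = 0.061504 m^2
V = pi * 0.061504 * 25.6 * 0.36
V = 1.781 m^3

1.781


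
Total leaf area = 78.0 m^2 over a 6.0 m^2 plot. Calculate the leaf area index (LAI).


Formula: LAI = total leaf area / ground area  (dimensionless)
LAI = 78.0 m^2 / 6.0 m^2
LAI = 13.0

13.0
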